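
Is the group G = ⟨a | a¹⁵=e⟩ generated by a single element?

|G| = 15. The element a has order 15 (its powers give 15 distinct elements), so ⟨a⟩ = G and G is cyclic.

Answer: Yes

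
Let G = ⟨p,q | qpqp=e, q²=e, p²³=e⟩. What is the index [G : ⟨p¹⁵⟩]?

First find ord(p¹⁵) by computing successive powers:
  (p¹⁵)¹ = p¹⁵, (p¹⁵)² = p⁷, (p¹⁵)³ = p²², (p¹⁵)⁴ = p¹⁴, (p¹⁵)⁵ = p⁶, (p¹⁵)⁶ = p²¹, (p¹⁵)⁷ = p¹³, (p¹⁵)⁸ = p⁵, (p¹⁵)⁹ = p²⁰, (p¹⁵)¹⁰ = p¹², (p¹⁵)¹¹ = p⁴, (p¹⁵)¹² = p¹⁹, (p¹⁵)¹³ = p¹¹, (p¹⁵)¹⁴ = p³, (p¹⁵)¹⁵ = p¹⁸, (p¹⁵)¹⁶ = p¹⁰, (p¹⁵)¹⁷ = p², (p¹⁵)¹⁸ = p¹⁷, (p¹⁵)¹⁹ = p⁹, (p¹⁵)²⁰ = p, (p¹⁵)²¹ = p¹⁶, (p¹⁵)²² = p⁸, (p¹⁵)²³ = e.
So |⟨p¹⁵⟩| = ord(p¹⁵) = 23. With |G| = 46, by Lagrange [G : ⟨p¹⁵⟩] = 46/23 = 2.

Answer: 2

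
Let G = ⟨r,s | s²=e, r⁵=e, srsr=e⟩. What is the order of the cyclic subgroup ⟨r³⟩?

|⟨r³⟩| equals the order of r³. Compute successive powers until reaching e:
  (r³)¹ = r³, (r³)² = r, (r³)³ = r⁴, (r³)⁴ = r², (r³)⁵ = e.
The smallest positive k with (r³)ᵏ = e is 5, so |⟨r³⟩| = 5.

Answer: 5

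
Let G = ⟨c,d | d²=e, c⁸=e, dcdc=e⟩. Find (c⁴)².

Compute successive powers of (c⁴), reducing at each step:
  (c⁴)²: (c⁴) · c⁴ = e

Answer: e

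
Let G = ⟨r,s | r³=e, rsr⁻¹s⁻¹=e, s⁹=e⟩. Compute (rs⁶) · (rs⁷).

Compute (rs⁶) · (rs⁷) by multiplying left to right and reducing via the relations at each step:
  (rs⁶) · r = r²s⁶
  (r²s⁶) · s⁷ = r²s⁴

Answer: r²s⁴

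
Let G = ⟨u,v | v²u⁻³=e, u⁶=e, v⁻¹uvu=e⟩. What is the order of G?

Enumerate words in the generators, reducing via the relations: the distinct elements are
  {e, u, v, uv, u², u³, u⁴, u⁵, u²v, v⁻¹, uv⁻¹, u²v⁻¹}.
No further products give new elements, so |G| = 12.

Answer: 12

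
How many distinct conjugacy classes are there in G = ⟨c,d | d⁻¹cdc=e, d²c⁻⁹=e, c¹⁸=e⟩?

The conjugacy classes (representative and size) are:
  [e] (size 1), [c¹⁷] (size 2), [c¹⁶] (size 2), [c³] (size 2), [c¹⁴] (size 2), [c¹³] (size 2), [c¹²] (size 2), [c¹¹] (size 2), [c¹⁰] (size 2), [c⁹] (size 1), [c⁸d] (size 9), [cd] (size 9).
Class equation: 1 + 2 + 2 + 2 + 2 + 2 + 2 + 2 + 2 + 1 + 9 + 9 = 36 = |G|. So G has 12 conjugacy classes.

Answer: 12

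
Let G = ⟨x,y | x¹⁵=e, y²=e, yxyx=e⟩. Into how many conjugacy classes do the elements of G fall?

The conjugacy classes (representative and size) are:
  [e] (size 1), [x¹⁴] (size 2), [x²] (size 2), [x³] (size 2), [x⁴] (size 2), [x¹⁰] (size 2), [x⁹] (size 2), [x⁷] (size 2), [x¹³y] (size 15).
Class equation: 1 + 2 + 2 + 2 + 2 + 2 + 2 + 2 + 15 = 30 = |G|. So G has 9 conjugacy classes.

Answer: 9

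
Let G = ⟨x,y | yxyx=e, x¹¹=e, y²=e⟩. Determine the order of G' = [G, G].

G' = [G, G] is generated by all commutators. The generator-pair commutators are: [x, y] = x².
The subgroup they normally generate is {e, x, x², x³, x⁴, x⁵, x⁶, x⁷, x⁸, x⁹, x¹⁰}, of order 11.
Check: |G/G'| = 22/11 = 2 is the order of the abelianisation.

Answer: 11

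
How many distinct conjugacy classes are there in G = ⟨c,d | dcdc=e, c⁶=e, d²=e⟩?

The conjugacy classes (representative and size) are:
  [e] (size 1), [c⁵] (size 2), [c⁴] (size 2), [c³] (size 1), [d] (size 3), [c³d] (size 3).
Class equation: 1 + 2 + 2 + 1 + 3 + 3 = 12 = |G|. So G has 6 conjugacy classes.

Answer: 6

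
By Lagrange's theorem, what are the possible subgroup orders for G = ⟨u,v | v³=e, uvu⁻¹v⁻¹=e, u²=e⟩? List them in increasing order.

|G| = 6 = 2 · 3. By Lagrange's theorem the order of any subgroup divides 6; the divisors of 6 are 1, 2, 3, 6.

Answer: 1, 2, 3, 6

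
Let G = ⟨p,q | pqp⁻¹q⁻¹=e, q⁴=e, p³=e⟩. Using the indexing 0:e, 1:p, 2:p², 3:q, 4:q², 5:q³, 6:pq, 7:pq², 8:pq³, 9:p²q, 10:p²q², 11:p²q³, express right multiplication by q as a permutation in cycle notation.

(0 3 4 5)(1 6 7 8)(2 9 10 11)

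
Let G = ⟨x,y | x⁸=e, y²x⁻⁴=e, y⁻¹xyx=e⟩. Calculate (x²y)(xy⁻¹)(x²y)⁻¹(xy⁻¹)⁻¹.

[(x²y), (xy⁻¹)] = (x²y)·(xy⁻¹)·(x²y)⁻¹·(xy⁻¹)⁻¹.
  (x²y) · (xy⁻¹) = x
  x · (x²y⁻¹) = x³y⁻¹
  (x³y⁻¹) · (xy) = x²

Answer: x²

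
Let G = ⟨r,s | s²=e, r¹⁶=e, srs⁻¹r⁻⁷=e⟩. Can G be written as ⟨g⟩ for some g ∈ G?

Every cyclic group is abelian. But r·s = rs while s·r = r⁷s, so r·s ≠ s·r and G is not abelian. Hence G is not cyclic.

Answer: No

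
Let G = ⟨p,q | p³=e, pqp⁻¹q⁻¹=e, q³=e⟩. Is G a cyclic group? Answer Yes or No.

|G| = 9, but the maximum element order in G is 3 < 9. No single element generates all of G, so G is not cyclic.

Answer: No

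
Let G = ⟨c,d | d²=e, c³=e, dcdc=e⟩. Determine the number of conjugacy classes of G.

The conjugacy classes (representative and size) are:
  [e] (size 1), [c] (size 2), [cd] (size 3).
Class equation: 1 + 2 + 3 = 6 = |G|. So G has 3 conjugacy classes.

Answer: 3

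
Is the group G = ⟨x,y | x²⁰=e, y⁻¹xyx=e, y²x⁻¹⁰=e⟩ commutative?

x·y = xy but y·x = x⁹y⁻¹, so x·y ≠ y·x and G is not abelian.

Answer: No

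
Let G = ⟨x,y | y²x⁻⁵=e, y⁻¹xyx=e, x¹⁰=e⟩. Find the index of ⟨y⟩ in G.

First find ord(y) by computing successive powers:
  y¹ = y, y² = x⁵, y³ = y⁻¹, y⁴ = e.
So |⟨y⟩| = ord(y) = 4. With |G| = 20, by Lagrange [G : ⟨y⟩] = 20/4 = 5.

Answer: 5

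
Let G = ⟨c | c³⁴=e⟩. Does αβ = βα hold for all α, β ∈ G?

G has a single generator, so G is cyclic and hence abelian.

Answer: Yes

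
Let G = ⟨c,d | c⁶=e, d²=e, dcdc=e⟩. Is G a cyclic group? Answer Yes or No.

Every cyclic group is abelian. But c·d = cd while d·c = c⁵d, so c·d ≠ d·c and G is not abelian. Hence G is not cyclic.

Answer: No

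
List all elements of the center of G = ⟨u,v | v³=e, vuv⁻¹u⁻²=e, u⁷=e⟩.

An element z ∈ Z(G) iff z commutes with every generator.
For example e is central: e·u = u = u·e; e·v = v = v·e.
Whereas u ∉ Z(G) since u·v = uv ≠ u²v = v·u.
Checking each of the 21 elements this way gives Z(G) = {e}, of order 1.

Answer: {e}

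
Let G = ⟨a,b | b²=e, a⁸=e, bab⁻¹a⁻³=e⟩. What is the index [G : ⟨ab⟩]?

First find ord(ab) by computing successive powers:
  (ab)¹ = ab, (ab)² = a⁴, (ab)³ = a⁵b, (ab)⁴ = e.
So |⟨ab⟩| = ord(ab) = 4. With |G| = 16, by Lagrange [G : ⟨ab⟩] = 16/4 = 4.

Answer: 4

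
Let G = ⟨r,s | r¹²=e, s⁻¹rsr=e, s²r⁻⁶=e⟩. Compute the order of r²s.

Compute successive powers until reaching e:
  (r²s)¹ = r²s, (r²s)² = r⁶, (r²s)³ = r²s⁻¹, (r²s)⁴ = e.
The smallest positive k with (r²s)ᵏ = e is 4.

Answer: 4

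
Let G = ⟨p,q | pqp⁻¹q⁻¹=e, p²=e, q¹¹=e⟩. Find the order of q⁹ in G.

Compute successive powers until reaching e:
  (q⁹)¹ = q⁹, (q⁹)² = q⁷, (q⁹)³ = q⁵, (q⁹)⁴ = q³, (q⁹)⁵ = q, (q⁹)⁶ = q¹⁰, (q⁹)⁷ = q⁸, (q⁹)⁸ = q⁶, (q⁹)⁹ = q⁴, (q⁹)¹⁰ = q², (q⁹)¹¹ = e.
The smallest positive k with (q⁹)ᵏ = e is 11.

Answer: 11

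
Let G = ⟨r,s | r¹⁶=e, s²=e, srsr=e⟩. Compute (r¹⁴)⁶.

Compute successive powers of (r¹⁴), reducing at each step:
  (r¹⁴)²: (r¹⁴) · r¹⁴ = r¹²
  (r¹⁴)³: (r¹²) · r¹⁴ = r¹⁰
  (r¹⁴)⁴: (r¹⁰) · r¹⁴ = r⁸
  (r¹⁴)⁵: (r⁸) · r¹⁴ = r⁶
  (r¹⁴)⁶: (r⁶) · r¹⁴ = r⁴

Answer: r⁴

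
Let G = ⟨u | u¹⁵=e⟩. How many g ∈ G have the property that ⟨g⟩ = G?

G is cyclic of order 15. An element generates G iff its order is 15, and a cyclic group of order 15 has exactly φ(15) = 8 such elements.

Answer: 8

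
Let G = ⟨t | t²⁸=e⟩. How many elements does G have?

G is generated by a single element, so G is cyclic. The relator gives t²⁸ = e and no smaller power is forced to be e, so the 28 powers {e, t, t², t³, t⁴, t⁵, t⁶, t⁷, t⁸, t⁹, t²², t²³, t²¹, t²⁰, t²⁴, t²⁵, t²⁶, t²⁷, t¹², t¹³, t¹¹, t¹⁰, t¹⁴, t¹⁵, t¹⁶, t¹⁷, t¹⁸, t¹⁹} are distinct. Hence |G| = 28.

Answer: 28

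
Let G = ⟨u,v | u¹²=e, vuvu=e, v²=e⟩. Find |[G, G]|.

G' = [G, G] is generated by all commutators. The generator-pair commutators are: [u, v] = u².
The subgroup they normally generate is {e, u², u⁴, u⁶, u⁸, u¹⁰}, of order 6.
Check: |G/G'| = 24/6 = 4 is the order of the abelianisation.

Answer: 6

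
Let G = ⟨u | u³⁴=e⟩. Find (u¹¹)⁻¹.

The order of (u¹¹) is 34 (smallest k with (u¹¹)ᵏ = e), so (u¹¹)⁻¹ = (u¹¹)³³ = u²³.
Check: (u¹¹) · (u²³) → (u¹¹) · u²³ = e, giving e as required.

Answer: u²³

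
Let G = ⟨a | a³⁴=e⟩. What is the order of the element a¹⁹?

Compute successive powers until reaching e:
  (a¹⁹)¹ = a¹⁹, (a¹⁹)² = a⁴, (a¹⁹)³ = a²³, (a¹⁹)⁴ = a⁸, (a¹⁹)⁵ = a²⁷, (a¹⁹)⁶ = a¹², (a¹⁹)⁷ = a³¹, (a¹⁹)⁸ = a¹⁶, (a¹⁹)⁹ = a, (a¹⁹)¹⁰ = a²⁰, (a¹⁹)¹¹ = a⁵, (a¹⁹)¹² = a²⁴, (a¹⁹)¹³ = a⁹, (a¹⁹)¹⁴ = a²⁸, (a¹⁹)¹⁵ = a¹³, (a¹⁹)¹⁶ = a³², (a¹⁹)¹⁷ = a¹⁷, (a¹⁹)¹⁸ = a², (a¹⁹)¹⁹ = a²¹, (a¹⁹)²⁰ = a⁶, (a¹⁹)²¹ = a²⁵, (a¹⁹)²² = a¹⁰, (a¹⁹)²³ = a²⁹, (a¹⁹)²⁴ = a¹⁴, (a¹⁹)²⁵ = a³³, (a¹⁹)²⁶ = a¹⁸, (a¹⁹)²⁷ = a³, (a¹⁹)²⁸ = a²², (a¹⁹)²⁹ = a⁷, (a¹⁹)³⁰ = a²⁶, (a¹⁹)³¹ = a¹¹, (a¹⁹)³² = a³⁰, (a¹⁹)³³ = a¹⁵, (a¹⁹)³⁴ = e.
The smallest positive k with (a¹⁹)ᵏ = e is 34.

Answer: 34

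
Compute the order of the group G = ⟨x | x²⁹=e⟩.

G is generated by a single element, so G is cyclic. The relator gives x²⁹ = e and no smaller power is forced to be e, so the 29 powers {e, x, x², x³, x⁴, x⁵, x⁶, x⁷, x⁸, x⁹, x²², x²³, x²¹, x²⁰, x²⁴, x²⁵, x²⁶, x²⁷, x²⁸, x¹², x¹³, x¹¹, x¹⁰, x¹⁴, x¹⁵, x¹⁶, x¹⁷, x¹⁸, x¹⁹} are distinct. Hence |G| = 29.

Answer: 29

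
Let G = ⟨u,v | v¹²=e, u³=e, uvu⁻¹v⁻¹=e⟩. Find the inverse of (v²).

The order of (v²) is 6 (smallest k with (v²)ᵏ = e), so (v²)⁻¹ = (v²)⁵ = v¹⁰.
Check: (v²) · (v¹⁰) → (v²) · v¹⁰ = e, giving e as required.

Answer: v¹⁰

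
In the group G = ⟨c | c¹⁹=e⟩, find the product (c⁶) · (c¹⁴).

Compute (c⁶) · (c¹⁴) by multiplying left to right and reducing via the relations at each step:
  (c⁶) · c¹⁴ = c

Answer: c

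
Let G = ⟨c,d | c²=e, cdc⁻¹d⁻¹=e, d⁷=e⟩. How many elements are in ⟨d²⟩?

|⟨d²⟩| equals the order of d². Compute successive powers until reaching e:
  (d²)¹ = d², (d²)² = d⁴, (d²)³ = d⁶, (d²)⁴ = d, (d²)⁵ = d³, (d²)⁶ = d⁵, (d²)⁷ = e.
The smallest positive k with (d²)ᵏ = e is 7, so |⟨d²⟩| = 7.

Answer: 7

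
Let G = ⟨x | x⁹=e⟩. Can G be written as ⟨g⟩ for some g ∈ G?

|G| = 9. The element x has order 9 (its powers give 9 distinct elements), so ⟨x⟩ = G and G is cyclic.

Answer: Yes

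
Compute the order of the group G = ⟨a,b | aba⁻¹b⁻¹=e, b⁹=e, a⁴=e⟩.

Enumerate words in the generators, reducing via the relations: the distinct elements are
  {a, b, e, ab, a², a³, b², b³, b⁴, b⁵, b⁶, b⁷, b⁸, ab², ab³, ab⁴, ab⁵, ab⁶, ab⁷, ab⁸, a²b, a³b, a²b², a²b³, a²b⁴, a²b⁵, a²b⁶, a²b⁷, a²b⁸, a³b², a³b³, a³b⁴, a³b⁵, a³b⁶, a³b⁷, a³b⁸}.
No further products give new elements, so |G| = 36.

Answer: 36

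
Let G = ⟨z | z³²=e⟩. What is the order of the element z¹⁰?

Compute successive powers until reaching e:
  (z¹⁰)¹ = z¹⁰, (z¹⁰)² = z²⁰, (z¹⁰)³ = z³⁰, (z¹⁰)⁴ = z⁸, (z¹⁰)⁵ = z¹⁸, (z¹⁰)⁶ = z²⁸, (z¹⁰)⁷ = z⁶, (z¹⁰)⁸ = z¹⁶, (z¹⁰)⁹ = z²⁶, (z¹⁰)¹⁰ = z⁴, (z¹⁰)¹¹ = z¹⁴, (z¹⁰)¹² = z²⁴, (z¹⁰)¹³ = z², (z¹⁰)¹⁴ = z¹², (z¹⁰)¹⁵ = z²², (z¹⁰)¹⁶ = e.
The smallest positive k with (z¹⁰)ᵏ = e is 16.

Answer: 16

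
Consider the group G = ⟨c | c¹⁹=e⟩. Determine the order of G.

G is generated by a single element, so G is cyclic. The relator gives c¹⁹ = e and no smaller power is forced to be e, so the 19 powers {c, e, c², c³, c⁴, c⁵, c⁶, c⁷, c⁸, c⁹, c¹², c¹³, c¹¹, c¹⁰, c¹⁴, c¹⁵, c¹⁶, c¹⁷, c¹⁸} are distinct. Hence |G| = 19.

Answer: 19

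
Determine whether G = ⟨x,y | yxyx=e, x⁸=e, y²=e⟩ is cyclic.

Every cyclic group is abelian. But x·y = xy while y·x = x⁷y, so x·y ≠ y·x and G is not abelian. Hence G is not cyclic.

Answer: No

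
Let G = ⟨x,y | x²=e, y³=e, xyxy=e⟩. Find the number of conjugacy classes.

The conjugacy classes (representative and size) are:
  [e] (size 1), [xy²] (size 3), [y²] (size 2).
Class equation: 1 + 3 + 2 = 6 = |G|. So G has 3 conjugacy classes.

Answer: 3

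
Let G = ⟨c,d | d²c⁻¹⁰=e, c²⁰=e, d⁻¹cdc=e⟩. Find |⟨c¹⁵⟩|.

|⟨c¹⁵⟩| equals the order of c¹⁵. Compute successive powers until reaching e:
  (c¹⁵)¹ = c¹⁵, (c¹⁵)² = c¹⁰, (c¹⁵)³ = c⁵, (c¹⁵)⁴ = e.
The smallest positive k with (c¹⁵)ᵏ = e is 4, so |⟨c¹⁵⟩| = 4.

Answer: 4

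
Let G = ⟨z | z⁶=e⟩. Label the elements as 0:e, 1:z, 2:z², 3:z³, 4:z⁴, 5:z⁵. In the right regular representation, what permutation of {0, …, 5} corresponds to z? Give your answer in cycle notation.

(0 1 2 3 4 5)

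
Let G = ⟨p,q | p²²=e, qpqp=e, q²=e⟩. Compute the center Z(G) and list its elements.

An element z ∈ Z(G) iff z commutes with every generator.
For example p¹¹ is central: (p¹¹)·p = p¹² = p·(p¹¹); (p¹¹)·q = p¹¹q = q·(p¹¹).
Whereas p ∉ Z(G) since p·q = pq ≠ p²¹q = q·p.
Checking each of the 44 elements this way gives Z(G) = {e, p¹¹}, of order 2.

Answer: {e, p¹¹}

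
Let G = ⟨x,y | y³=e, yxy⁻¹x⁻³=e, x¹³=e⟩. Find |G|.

Enumerate words in the generators, reducing via the relations: the distinct elements are
  {e, x, y, xy, x², x³, x⁴, x⁵, x⁶, x⁷, x⁸, x⁹, y², xy², x²y, x³y, x¹², x¹¹, x¹⁰, x⁴y, x⁵y, x⁶y, x⁷y, x⁸y, x⁹y, x²y², x³y², x¹²y, x¹¹y, x¹⁰y, x⁴y², x⁵y², x⁶y², x⁷y², x⁸y², x⁹y², x¹²y², x¹¹y², x¹⁰y²}.
No further products give new elements, so |G| = 39.

Answer: 39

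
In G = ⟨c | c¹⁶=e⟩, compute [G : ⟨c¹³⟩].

First find ord(c¹³) by computing successive powers:
  (c¹³)¹ = c¹³, (c¹³)² = c¹⁰, (c¹³)³ = c⁷, (c¹³)⁴ = c⁴, (c¹³)⁵ = c, (c¹³)⁶ = c¹⁴, (c¹³)⁷ = c¹¹, (c¹³)⁸ = c⁸, (c¹³)⁹ = c⁵, (c¹³)¹⁰ = c², (c¹³)¹¹ = c¹⁵, (c¹³)¹² = c¹², (c¹³)¹³ = c⁹, (c¹³)¹⁴ = c⁶, (c¹³)¹⁵ = c³, (c¹³)¹⁶ = e.
So |⟨c¹³⟩| = ord(c¹³) = 16. With |G| = 16, by Lagrange [G : ⟨c¹³⟩] = 16/16 = 1.

Answer: 1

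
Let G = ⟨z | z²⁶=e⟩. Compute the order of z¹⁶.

Compute successive powers until reaching e:
  (z¹⁶)¹ = z¹⁶, (z¹⁶)² = z⁶, (z¹⁶)³ = z²², (z¹⁶)⁴ = z¹², (z¹⁶)⁵ = z², (z¹⁶)⁶ = z¹⁸, (z¹⁶)⁷ = z⁸, (z¹⁶)⁸ = z²⁴, (z¹⁶)⁹ = z¹⁴, (z¹⁶)¹⁰ = z⁴, (z¹⁶)¹¹ = z²⁰, (z¹⁶)¹² = z¹⁰, (z¹⁶)¹³ = e.
The smallest positive k with (z¹⁶)ᵏ = e is 13.

Answer: 13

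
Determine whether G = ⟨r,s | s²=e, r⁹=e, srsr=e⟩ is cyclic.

Every cyclic group is abelian. But r·s = rs while s·r = r⁸s, so r·s ≠ s·r and G is not abelian. Hence G is not cyclic.

Answer: No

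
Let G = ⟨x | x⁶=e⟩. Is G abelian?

G has a single generator, so G is cyclic and hence abelian.

Answer: Yes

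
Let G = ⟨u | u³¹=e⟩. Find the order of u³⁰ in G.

Compute successive powers until reaching e:
  (u³⁰)¹ = u³⁰, (u³⁰)² = u²⁹, (u³⁰)³ = u²⁸, (u³⁰)⁴ = u²⁷, (u³⁰)⁵ = u²⁶, (u³⁰)⁶ = u²⁵, (u³⁰)⁷ = u²⁴, (u³⁰)⁸ = u²³, (u³⁰)⁹ = u²², (u³⁰)¹⁰ = u²¹, (u³⁰)¹¹ = u²⁰, (u³⁰)¹² = u¹⁹, (u³⁰)¹³ = u¹⁸, (u³⁰)¹⁴ = u¹⁷, (u³⁰)¹⁵ = u¹⁶, (u³⁰)¹⁶ = u¹⁵, (u³⁰)¹⁷ = u¹⁴, (u³⁰)¹⁸ = u¹³, (u³⁰)¹⁹ = u¹², (u³⁰)²⁰ = u¹¹, (u³⁰)²¹ = u¹⁰, (u³⁰)²² = u⁹, (u³⁰)²³ = u⁸, (u³⁰)²⁴ = u⁷, (u³⁰)²⁵ = u⁶, (u³⁰)²⁶ = u⁵, (u³⁰)²⁷ = u⁴, (u³⁰)²⁸ = u³, (u³⁰)²⁹ = u², (u³⁰)³⁰ = u, (u³⁰)³¹ = e.
The smallest positive k with (u³⁰)ᵏ = e is 31.

Answer: 31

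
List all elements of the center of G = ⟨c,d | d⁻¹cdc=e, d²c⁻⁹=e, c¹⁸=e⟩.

An element z ∈ Z(G) iff z commutes with every generator.
For example c⁹ is central: (c⁹)·c = c¹⁰ = c·(c⁹); (c⁹)·d = d⁻¹ = d·(c⁹).
Whereas c ∉ Z(G) since c·d = cd ≠ c⁸d⁻¹ = d·c.
Checking each of the 36 elements this way gives Z(G) = {e, c⁹}, of order 2.

Answer: {e, c⁹}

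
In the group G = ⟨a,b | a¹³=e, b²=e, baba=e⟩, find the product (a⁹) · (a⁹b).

Compute (a⁹) · (a⁹b) by multiplying left to right and reducing via the relations at each step:
  (a⁹) · a⁹ = a⁵
  (a⁵) · b = a⁵b

Answer: a⁵b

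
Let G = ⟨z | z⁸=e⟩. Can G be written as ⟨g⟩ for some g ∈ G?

|G| = 8. The element z has order 8 (its powers give 8 distinct elements), so ⟨z⟩ = G and G is cyclic.

Answer: Yes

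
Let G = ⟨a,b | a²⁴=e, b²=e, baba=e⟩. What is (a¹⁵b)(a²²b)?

Compute (a¹⁵b) · (a²²b) by multiplying left to right and reducing via the relations at each step:
  (a¹⁵b) · a²² = a¹⁷b
  (a¹⁷b) · b = a¹⁷

Answer: a¹⁷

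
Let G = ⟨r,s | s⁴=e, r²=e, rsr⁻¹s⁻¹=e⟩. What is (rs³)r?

Compute (rs³) · r by multiplying left to right and reducing via the relations at each step:
  (rs³) · r = s³

Answer: s³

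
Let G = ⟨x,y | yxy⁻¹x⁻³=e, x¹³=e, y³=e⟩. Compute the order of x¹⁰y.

Compute successive powers until reaching e:
  (x¹⁰y)¹ = x¹⁰y, (x¹⁰y)² = xy², (x¹⁰y)³ = e.
The smallest positive k with (x¹⁰y)ᵏ = e is 3.

Answer: 3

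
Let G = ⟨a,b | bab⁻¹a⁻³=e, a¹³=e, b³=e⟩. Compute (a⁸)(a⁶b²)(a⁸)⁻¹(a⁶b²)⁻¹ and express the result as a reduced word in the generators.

[(a⁸), (a⁶b²)] = (a⁸)·(a⁶b²)·(a⁸)⁻¹·(a⁶b²)⁻¹.
  (a⁸) · (a⁶b²) = ab²
  (ab²) · (a⁵) = a⁷b²
  (a⁷b²) · (a⁸b) = a

Answer: a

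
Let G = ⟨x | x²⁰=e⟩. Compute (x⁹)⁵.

Compute successive powers of (x⁹), reducing at each step:
  (x⁹)²: (x⁹) · x⁹ = x¹⁸
  (x⁹)³: (x¹⁸) · x⁹ = x⁷
  (x⁹)⁴: (x⁷) · x⁹ = x¹⁶
  (x⁹)⁵: (x¹⁶) · x⁹ = x⁵

Answer: x⁵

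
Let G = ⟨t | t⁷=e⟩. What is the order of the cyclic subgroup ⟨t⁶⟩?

|⟨t⁶⟩| equals the order of t⁶. Compute successive powers until reaching e:
  (t⁶)¹ = t⁶, (t⁶)² = t⁵, (t⁶)³ = t⁴, (t⁶)⁴ = t³, (t⁶)⁵ = t², (t⁶)⁶ = t, (t⁶)⁷ = e.
The smallest positive k with (t⁶)ᵏ = e is 7, so |⟨t⁶⟩| = 7.

Answer: 7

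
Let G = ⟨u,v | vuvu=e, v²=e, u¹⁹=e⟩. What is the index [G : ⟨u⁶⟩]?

First find ord(u⁶) by computing successive powers:
  (u⁶)¹ = u⁶, (u⁶)² = u¹², (u⁶)³ = u¹⁸, (u⁶)⁴ = u⁵, (u⁶)⁵ = u¹¹, (u⁶)⁶ = u¹⁷, (u⁶)⁷ = u⁴, (u⁶)⁸ = u¹⁰, (u⁶)⁹ = u¹⁶, (u⁶)¹⁰ = u³, (u⁶)¹¹ = u⁹, (u⁶)¹² = u¹⁵, (u⁶)¹³ = u², (u⁶)¹⁴ = u⁸, (u⁶)¹⁵ = u¹⁴, (u⁶)¹⁶ = u, (u⁶)¹⁷ = u⁷, (u⁶)¹⁸ = u¹³, (u⁶)¹⁹ = e.
So |⟨u⁶⟩| = ord(u⁶) = 19. With |G| = 38, by Lagrange [G : ⟨u⁶⟩] = 38/19 = 2.

Answer: 2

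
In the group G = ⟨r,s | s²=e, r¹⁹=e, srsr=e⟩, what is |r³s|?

Compute successive powers until reaching e:
  (r³s)¹ = r³s, (r³s)² = e.
The smallest positive k with (r³s)ᵏ = e is 2.

Answer: 2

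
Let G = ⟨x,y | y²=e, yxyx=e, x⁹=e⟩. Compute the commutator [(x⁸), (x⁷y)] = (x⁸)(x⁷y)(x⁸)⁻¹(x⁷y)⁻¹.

[(x⁸), (x⁷y)] = (x⁸)·(x⁷y)·(x⁸)⁻¹·(x⁷y)⁻¹.
  (x⁸) · (x⁷y) = x⁶y
  (x⁶y) · x = x⁵y
  (x⁵y) · (x⁷y) = x⁷

Answer: x⁷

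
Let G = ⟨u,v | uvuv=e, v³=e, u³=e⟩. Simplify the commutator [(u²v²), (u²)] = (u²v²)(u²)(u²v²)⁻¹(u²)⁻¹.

[(u²v²), (u²)] = (u²v²)·(u²)·(u²v²)⁻¹·(u²)⁻¹.
  (u²v²) · (u²) = v
  v · (u²v²) = v²u
  (v²u) · u = uv

Answer: uv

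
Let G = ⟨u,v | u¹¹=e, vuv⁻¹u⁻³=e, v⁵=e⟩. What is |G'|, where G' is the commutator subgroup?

G' = [G, G] is generated by all commutators. The generator-pair commutators are: [u, v] = u⁹.
The subgroup they normally generate is {e, u, u², u³, u⁴, u⁵, u⁶, u⁷, u⁸, u⁹, u¹⁰}, of order 11.
Check: |G/G'| = 55/11 = 5 is the order of the abelianisation.

Answer: 11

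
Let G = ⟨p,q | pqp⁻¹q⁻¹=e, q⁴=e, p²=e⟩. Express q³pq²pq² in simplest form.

Multiply left to right, reducing at each step:
  (q³) · p = pq³
  (pq³) · q² = pq
  (pq) · p = q
  q · q² = q³

Answer: q³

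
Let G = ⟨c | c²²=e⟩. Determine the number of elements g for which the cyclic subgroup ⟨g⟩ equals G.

G is cyclic of order 22. An element generates G iff its order is 22, and a cyclic group of order 22 has exactly φ(22) = 10 such elements.

Answer: 10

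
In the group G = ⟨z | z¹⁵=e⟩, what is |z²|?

Compute successive powers until reaching e:
  (z²)¹ = z², (z²)² = z⁴, (z²)³ = z⁶, (z²)⁴ = z⁸, (z²)⁵ = z¹⁰, (z²)⁶ = z¹², (z²)⁷ = z¹⁴, (z²)⁸ = z, (z²)⁹ = z³, (z²)¹⁰ = z⁵, (z²)¹¹ = z⁷, (z²)¹² = z⁹, (z²)¹³ = z¹¹, (z²)¹⁴ = z¹³, (z²)¹⁵ = e.
The smallest positive k with (z²)ᵏ = e is 15.

Answer: 15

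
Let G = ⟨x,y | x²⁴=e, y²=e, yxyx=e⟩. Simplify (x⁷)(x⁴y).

Compute (x⁷) · (x⁴y) by multiplying left to right and reducing via the relations at each step:
  (x⁷) · x⁴ = x¹¹
  (x¹¹) · y = x¹¹y

Answer: x¹¹y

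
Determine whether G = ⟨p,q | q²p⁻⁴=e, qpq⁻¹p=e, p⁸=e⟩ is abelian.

p·q = pq but q·p = p³q⁻¹, so p·q ≠ q·p and G is not abelian.

Answer: No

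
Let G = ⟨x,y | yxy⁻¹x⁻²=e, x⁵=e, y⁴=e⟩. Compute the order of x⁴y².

Compute successive powers until reaching e:
  (x⁴y²)¹ = x⁴y², (x⁴y²)² = e.
The smallest positive k with (x⁴y²)ᵏ = e is 2.

Answer: 2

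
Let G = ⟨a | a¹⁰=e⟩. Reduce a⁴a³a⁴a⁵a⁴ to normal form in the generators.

Multiply left to right, reducing at each step:
  (a⁴) · a³ = a⁷
  (a⁷) · a⁴ = a
  a · a⁵ = a⁶
  (a⁶) · a⁴ = e

Answer: e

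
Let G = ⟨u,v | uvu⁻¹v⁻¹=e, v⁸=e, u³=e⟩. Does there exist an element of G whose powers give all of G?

|G| = 24. The element uv has order 24 (its powers give 24 distinct elements), so ⟨uv⟩ = G and G is cyclic.

Answer: Yes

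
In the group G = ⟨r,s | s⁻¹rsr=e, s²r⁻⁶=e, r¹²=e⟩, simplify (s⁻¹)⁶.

Compute successive powers of (s⁻¹), reducing at each step:
  (s⁻¹)²: (s⁻¹) · s⁻¹ = r⁶
  (s⁻¹)³: (r⁶) · s⁻¹ = s
  (s⁻¹)⁴: s · s⁻¹ = e
  (s⁻¹)⁵: e · s⁻¹ = s⁻¹
  (s⁻¹)⁶: (s⁻¹) · s⁻¹ = r⁶

Answer: r⁶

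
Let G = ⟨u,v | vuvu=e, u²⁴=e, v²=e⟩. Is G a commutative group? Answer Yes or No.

u·v = uv but v·u = u²³v, so u·v ≠ v·u and G is not abelian.

Answer: No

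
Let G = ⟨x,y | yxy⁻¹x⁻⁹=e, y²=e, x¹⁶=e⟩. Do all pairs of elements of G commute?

x·y = xy but y·x = x⁹y, so x·y ≠ y·x and G is not abelian.

Answer: No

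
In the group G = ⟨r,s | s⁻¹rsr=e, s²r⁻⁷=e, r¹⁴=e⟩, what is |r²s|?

Compute successive powers until reaching e:
  (r²s)¹ = r²s, (r²s)² = r⁷, (r²s)³ = r²s⁻¹, (r²s)⁴ = e.
The smallest positive k with (r²s)ᵏ = e is 4.

Answer: 4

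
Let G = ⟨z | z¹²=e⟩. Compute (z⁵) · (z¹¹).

Compute (z⁵) · (z¹¹) by multiplying left to right and reducing via the relations at each step:
  (z⁵) · z¹¹ = z⁴

Answer: z⁴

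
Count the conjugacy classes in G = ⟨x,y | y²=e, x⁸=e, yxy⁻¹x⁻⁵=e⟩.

The conjugacy classes (representative and size) are:
  [e] (size 1), [x⁵] (size 2), [x²] (size 1), [x⁷] (size 2), [x⁴] (size 1), [x⁶] (size 1), [y] (size 2), [x⁵y] (size 2), [x²y] (size 2), [x³y] (size 2).
Class equation: 1 + 2 + 1 + 2 + 1 + 1 + 2 + 2 + 2 + 2 = 16 = |G|. So G has 10 conjugacy classes.

Answer: 10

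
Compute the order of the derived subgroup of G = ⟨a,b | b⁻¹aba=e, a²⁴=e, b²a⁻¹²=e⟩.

G' = [G, G] is generated by all commutators. The generator-pair commutators are: [a, b] = a².
The subgroup they normally generate is {e, a², a⁴, a⁶, a⁸, a¹⁰, a¹², a¹⁴, a¹⁶, a¹⁸, a²⁰, a²²}, of order 12.
Check: |G/G'| = 48/12 = 4 is the order of the abelianisation.

Answer: 12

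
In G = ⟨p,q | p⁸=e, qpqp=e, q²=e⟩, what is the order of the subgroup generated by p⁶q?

|⟨p⁶q⟩| equals the order of p⁶q. Compute successive powers until reaching e:
  (p⁶q)¹ = p⁶q, (p⁶q)² = e.
The smallest positive k with (p⁶q)ᵏ = e is 2, so |⟨p⁶q⟩| = 2.

Answer: 2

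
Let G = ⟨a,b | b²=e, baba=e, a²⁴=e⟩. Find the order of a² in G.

Compute successive powers until reaching e:
  (a²)¹ = a², (a²)² = a⁴, (a²)³ = a⁶, (a²)⁴ = a⁸, (a²)⁵ = a¹⁰, (a²)⁶ = a¹², (a²)⁷ = a¹⁴, (a²)⁸ = a¹⁶, (a²)⁹ = a¹⁸, (a²)¹⁰ = a²⁰, (a²)¹¹ = a²², (a²)¹² = e.
The smallest positive k with (a²)ᵏ = e is 12.

Answer: 12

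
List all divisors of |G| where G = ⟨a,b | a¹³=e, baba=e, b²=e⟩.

|G| = 26 = 2 · 13. By Lagrange's theorem the order of any subgroup divides 26; the divisors of 26 are 1, 2, 13, 26.

Answer: 1, 2, 13, 26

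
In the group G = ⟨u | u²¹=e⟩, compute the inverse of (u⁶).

The order of (u⁶) is 7 (smallest k with (u⁶)ᵏ = e), so (u⁶)⁻¹ = (u⁶)⁶ = u¹⁵.
Check: (u⁶) · (u¹⁵) → (u⁶) · u¹⁵ = e, giving e as required.

Answer: u¹⁵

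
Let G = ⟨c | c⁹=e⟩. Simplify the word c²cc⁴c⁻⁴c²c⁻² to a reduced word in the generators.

Multiply left to right, reducing at each step:
  (c²) · c = c³
  (c³) · c⁴ = c⁷
  (c⁷) · c⁻⁴ = c³
  (c³) · c² = c⁵
  (c⁵) · c⁻² = c³

Answer: c³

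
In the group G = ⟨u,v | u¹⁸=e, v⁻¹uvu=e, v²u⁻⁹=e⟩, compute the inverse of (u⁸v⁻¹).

The order of (u⁸v⁻¹) is 4 (smallest k with (u⁸v⁻¹)ᵏ = e), so (u⁸v⁻¹)⁻¹ = (u⁸v⁻¹)³ = u⁸v.
Check: (u⁸v⁻¹) · (u⁸v) → (u⁸v⁻¹) · u⁸ = v⁻¹;   (v⁻¹) · v = e, giving e as required.

Answer: u⁸v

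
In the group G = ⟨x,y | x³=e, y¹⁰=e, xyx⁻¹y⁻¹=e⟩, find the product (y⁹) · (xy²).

Compute (y⁹) · (xy²) by multiplying left to right and reducing via the relations at each step:
  (y⁹) · x = xy⁹
  (xy⁹) · y² = xy

Answer: xy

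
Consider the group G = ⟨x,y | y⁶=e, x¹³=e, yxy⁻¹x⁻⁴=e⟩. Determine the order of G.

Enumerate words in the generators, reducing via the relations: the distinct elements are
  {e, x, y, xy, x², x³, x⁴, x⁵, x⁶, x⁷, x⁸, x⁹, y², y³, y⁴, y⁵, xy², xy³, xy⁴, xy⁵, x²y, x³y, x¹², x¹¹, x¹⁰, x⁴y, x⁵y, x⁶y, x⁷y, x⁸y, x⁹y, x²y², x²y³, x²y⁴, x²y⁵, x³y², x³y³, x³y⁴, x³y⁵, x¹²y, x¹¹y, x¹⁰y, x⁴y², x⁴y³, x⁴y⁴, x⁴y⁵, x⁵y², x⁵y³, x⁵y⁴, x⁵y⁵, x⁶y², x⁶y³, x⁶y⁴, x⁶y⁵, x⁷y², x⁷y³, x⁷y⁴, x⁷y⁵, x⁸y², x⁸y³, x⁸y⁴, x⁸y⁵, x⁹y², x⁹y³, x⁹y⁴, x⁹y⁵, x¹²y², x¹²y³, x¹²y⁴, x¹²y⁵, x¹¹y², x¹¹y³, x¹¹y⁴, x¹¹y⁵, x¹⁰y², x¹⁰y³, x¹⁰y⁴, x¹⁰y⁵}.
No further products give new elements, so |G| = 78.

Answer: 78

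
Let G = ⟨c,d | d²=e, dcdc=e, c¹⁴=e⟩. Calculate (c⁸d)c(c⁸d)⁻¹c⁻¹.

[(c⁸d), c] = (c⁸d)·c·(c⁸d)⁻¹·c⁻¹.
  (c⁸d) · c = c⁷d
  (c⁷d) · (c⁸d) = c¹³
  (c¹³) · (c¹³) = c¹²

Answer: c¹²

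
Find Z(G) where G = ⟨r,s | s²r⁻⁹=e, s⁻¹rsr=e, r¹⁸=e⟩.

An element z ∈ Z(G) iff z commutes with every generator.
For example r⁹ is central: (r⁹)·r = r¹⁰ = r·(r⁹); (r⁹)·s = s⁻¹ = s·(r⁹).
Whereas r ∉ Z(G) since r·s = rs ≠ r⁸s⁻¹ = s·r.
Checking each of the 36 elements this way gives Z(G) = {e, r⁹}, of order 2.

Answer: {e, r⁹}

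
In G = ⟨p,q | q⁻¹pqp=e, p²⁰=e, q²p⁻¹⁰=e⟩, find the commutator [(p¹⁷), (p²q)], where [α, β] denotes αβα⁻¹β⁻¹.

[(p¹⁷), (p²q)] = (p¹⁷)·(p²q)·(p¹⁷)⁻¹·(p²q)⁻¹.
  (p¹⁷) · (p²q) = p⁹q⁻¹
  (p⁹q⁻¹) · (p³) = p⁶q⁻¹
  (p⁶q⁻¹) · (p²q⁻¹) = p¹⁴

Answer: p¹⁴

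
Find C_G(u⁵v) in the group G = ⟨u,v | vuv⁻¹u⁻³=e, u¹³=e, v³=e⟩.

⟨u⁵v⟩ ⊆ C_G(u⁵v) since powers of u⁵v commute with u⁵v; so |C_G(u⁵v)| ≥ |⟨u⁵v⟩| = 3.
By orbit–stabilizer, |C_G(u⁵v)| = |G| / |conj. class of u⁵v| = 39 / 13 = 3.
The 3 elements commuting with u⁵v are {e, u⁵v, u⁷v²}.

Answer: {e, u⁵v, u⁷v²}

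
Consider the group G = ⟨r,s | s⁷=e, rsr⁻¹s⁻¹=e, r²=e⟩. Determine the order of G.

Enumerate words in the generators, reducing via the relations: the distinct elements are
  {e, r, s, rs, s², s³, s⁴, s⁵, s⁶, rs², rs³, rs⁴, rs⁵, rs⁶}.
No further products give new elements, so |G| = 14.

Answer: 14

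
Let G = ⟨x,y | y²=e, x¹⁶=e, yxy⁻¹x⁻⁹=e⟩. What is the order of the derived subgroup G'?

G' = [G, G] is generated by all commutators. The generator-pair commutators are: [x, y] = x⁸.
The subgroup they normally generate is {e, x⁸}, of order 2.
Check: |G/G'| = 32/2 = 16 is the order of the abelianisation.

Answer: 2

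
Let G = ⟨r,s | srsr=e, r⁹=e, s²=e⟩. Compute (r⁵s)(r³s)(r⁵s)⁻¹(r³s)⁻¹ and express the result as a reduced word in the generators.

[(r⁵s), (r³s)] = (r⁵s)·(r³s)·(r⁵s)⁻¹·(r³s)⁻¹.
  (r⁵s) · (r³s) = r²
  (r²) · (r⁵s) = r⁷s
  (r⁷s) · (r³s) = r⁴

Answer: r⁴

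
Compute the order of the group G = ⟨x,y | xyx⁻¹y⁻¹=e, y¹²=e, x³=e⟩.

Enumerate words in the generators, reducing via the relations: the distinct elements are
  {e, x, y, xy, x², y², y³, y⁴, y⁵, y⁶, y⁷, y⁸, y⁹, xy², xy³, xy⁴, xy⁵, xy⁶, xy⁷, xy⁸, xy⁹, x²y, y¹¹, y¹⁰, xy¹¹, xy¹⁰, x²y², x²y³, x²y⁴, x²y⁵, x²y⁶, x²y⁷, x²y⁸, x²y⁹, x²y¹¹, x²y¹⁰}.
No further products give new elements, so |G| = 36.

Answer: 36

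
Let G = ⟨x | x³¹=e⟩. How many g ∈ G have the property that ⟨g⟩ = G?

G is cyclic of order 31. An element generates G iff its order is 31, and a cyclic group of order 31 has exactly φ(31) = 30 such elements.

Answer: 30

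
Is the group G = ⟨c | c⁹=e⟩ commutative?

G has a single generator, so G is cyclic and hence abelian.

Answer: Yes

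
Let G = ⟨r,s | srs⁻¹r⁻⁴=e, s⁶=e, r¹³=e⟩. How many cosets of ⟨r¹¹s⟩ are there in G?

First find ord(r¹¹s) by computing successive powers:
  (r¹¹s)¹ = r¹¹s, (r¹¹s)² = r³s², (r¹¹s)³ = r¹⁰s³, (r¹¹s)⁴ = r¹²s⁴, (r¹¹s)⁵ = r⁷s⁵, (r¹¹s)⁶ = e.
So |⟨r¹¹s⟩| = ord(r¹¹s) = 6. With |G| = 78, by Lagrange [G : ⟨r¹¹s⟩] = 78/6 = 13.

Answer: 13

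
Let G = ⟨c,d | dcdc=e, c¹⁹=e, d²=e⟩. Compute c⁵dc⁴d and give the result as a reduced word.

Multiply left to right, reducing at each step:
  (c⁵) · d = c⁵d
  (c⁵d) · c⁴ = cd
  (cd) · d = c

Answer: c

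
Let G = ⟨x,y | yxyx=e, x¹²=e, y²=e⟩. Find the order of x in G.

Compute successive powers until reaching e:
  x¹ = x, x² = x², x³ = x³, x⁴ = x⁴, x⁵ = x⁵, x⁶ = x⁶, x⁷ = x⁷, x⁸ = x⁸, x⁹ = x⁹, x¹⁰ = x¹⁰, x¹¹ = x¹¹, x¹² = e.
The smallest positive k with xᵏ = e is 12.

Answer: 12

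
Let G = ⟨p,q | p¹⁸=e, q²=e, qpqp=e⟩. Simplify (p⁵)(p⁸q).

Compute (p⁵) · (p⁸q) by multiplying left to right and reducing via the relations at each step:
  (p⁵) · p⁸ = p¹³
  (p¹³) · q = p¹³q

Answer: p¹³q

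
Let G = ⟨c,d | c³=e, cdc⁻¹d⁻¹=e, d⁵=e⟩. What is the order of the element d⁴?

Compute successive powers until reaching e:
  (d⁴)¹ = d⁴, (d⁴)² = d³, (d⁴)³ = d², (d⁴)⁴ = d, (d⁴)⁵ = e.
The smallest positive k with (d⁴)ᵏ = e is 5.

Answer: 5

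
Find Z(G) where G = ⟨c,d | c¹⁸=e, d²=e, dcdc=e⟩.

An element z ∈ Z(G) iff z commutes with every generator.
For example c⁹ is central: (c⁹)·c = c¹⁰ = c·(c⁹); (c⁹)·d = c⁹d = d·(c⁹).
Whereas c ∉ Z(G) since c·d = cd ≠ c¹⁷d = d·c.
Checking each of the 36 elements this way gives Z(G) = {e, c⁹}, of order 2.

Answer: {e, c⁹}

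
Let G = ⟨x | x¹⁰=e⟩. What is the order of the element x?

Compute successive powers until reaching e:
  x¹ = x, x² = x², x³ = x³, x⁴ = x⁴, x⁵ = x⁵, x⁶ = x⁶, x⁷ = x⁷, x⁸ = x⁸, x⁹ = x⁹, x¹⁰ = e.
The smallest positive k with xᵏ = e is 10.

Answer: 10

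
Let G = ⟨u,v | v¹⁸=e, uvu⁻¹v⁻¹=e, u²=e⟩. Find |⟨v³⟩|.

|⟨v³⟩| equals the order of v³. Compute successive powers until reaching e:
  (v³)¹ = v³, (v³)² = v⁶, (v³)³ = v⁹, (v³)⁴ = v¹², (v³)⁵ = v¹⁵, (v³)⁶ = e.
The smallest positive k with (v³)ᵏ = e is 6, so |⟨v³⟩| = 6.

Answer: 6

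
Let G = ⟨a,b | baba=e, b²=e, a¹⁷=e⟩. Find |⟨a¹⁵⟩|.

|⟨a¹⁵⟩| equals the order of a¹⁵. Compute successive powers until reaching e:
  (a¹⁵)¹ = a¹⁵, (a¹⁵)² = a¹³, (a¹⁵)³ = a¹¹, (a¹⁵)⁴ = a⁹, (a¹⁵)⁵ = a⁷, (a¹⁵)⁶ = a⁵, (a¹⁵)⁷ = a³, (a¹⁵)⁸ = a, (a¹⁵)⁹ = a¹⁶, (a¹⁵)¹⁰ = a¹⁴, (a¹⁵)¹¹ = a¹², (a¹⁵)¹² = a¹⁰, (a¹⁵)¹³ = a⁸, (a¹⁵)¹⁴ = a⁶, (a¹⁵)¹⁵ = a⁴, (a¹⁵)¹⁶ = a², (a¹⁵)¹⁷ = e.
The smallest positive k with (a¹⁵)ᵏ = e is 17, so |⟨a¹⁵⟩| = 17.

Answer: 17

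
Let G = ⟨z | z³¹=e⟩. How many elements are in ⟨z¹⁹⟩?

|⟨z¹⁹⟩| equals the order of z¹⁹. Compute successive powers until reaching e:
  (z¹⁹)¹ = z¹⁹, (z¹⁹)² = z⁷, (z¹⁹)³ = z²⁶, (z¹⁹)⁴ = z¹⁴, (z¹⁹)⁵ = z², (z¹⁹)⁶ = z²¹, (z¹⁹)⁷ = z⁹, (z¹⁹)⁸ = z²⁸, (z¹⁹)⁹ = z¹⁶, (z¹⁹)¹⁰ = z⁴, (z¹⁹)¹¹ = z²³, (z¹⁹)¹² = z¹¹, (z¹⁹)¹³ = z³⁰, (z¹⁹)¹⁴ = z¹⁸, (z¹⁹)¹⁵ = z⁶, (z¹⁹)¹⁶ = z²⁵, (z¹⁹)¹⁷ = z¹³, (z¹⁹)¹⁸ = z, (z¹⁹)¹⁹ = z²⁰, (z¹⁹)²⁰ = z⁸, (z¹⁹)²¹ = z²⁷, (z¹⁹)²² = z¹⁵, (z¹⁹)²³ = z³, (z¹⁹)²⁴ = z²², (z¹⁹)²⁵ = z¹⁰, (z¹⁹)²⁶ = z²⁹, (z¹⁹)²⁷ = z¹⁷, (z¹⁹)²⁸ = z⁵, (z¹⁹)²⁹ = z²⁴, (z¹⁹)³⁰ = z¹², (z¹⁹)³¹ = e.
The smallest positive k with (z¹⁹)ᵏ = e is 31, so |⟨z¹⁹⟩| = 31.

Answer: 31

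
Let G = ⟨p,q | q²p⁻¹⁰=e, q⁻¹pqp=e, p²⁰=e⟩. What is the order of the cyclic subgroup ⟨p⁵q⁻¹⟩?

|⟨p⁵q⁻¹⟩| equals the order of p⁵q⁻¹. Compute successive powers until reaching e:
  (p⁵q⁻¹)¹ = p⁵q⁻¹, (p⁵q⁻¹)² = p¹⁰, (p⁵q⁻¹)³ = p⁵q, (p⁵q⁻¹)⁴ = e.
The smallest positive k with (p⁵q⁻¹)ᵏ = e is 4, so |⟨p⁵q⁻¹⟩| = 4.

Answer: 4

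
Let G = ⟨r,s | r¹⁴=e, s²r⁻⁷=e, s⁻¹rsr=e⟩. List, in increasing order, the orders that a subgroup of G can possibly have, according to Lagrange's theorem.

|G| = 28 = 2² · 7. By Lagrange's theorem the order of any subgroup divides 28; the divisors of 28 are 1, 2, 4, 7, 14, 28.

Answer: 1, 2, 4, 7, 14, 28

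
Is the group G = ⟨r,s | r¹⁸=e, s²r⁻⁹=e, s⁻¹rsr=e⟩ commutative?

r·s = rs but s·r = r⁸s⁻¹, so r·s ≠ s·r and G is not abelian.

Answer: No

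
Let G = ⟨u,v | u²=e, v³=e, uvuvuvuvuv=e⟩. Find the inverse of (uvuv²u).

The order of (uvuv²u) is 2 (smallest k with (uvuv²u)ᵏ = e), so (uvuv²u)⁻¹ = (uvuv²u)¹ = uvuv²u.
Check: (uvuv²u) · (uvuv²u) → (uvuv²u) · u = uvuv²;   (uvuv²) · v = uvu;   (uvu) · u = uv;   (uv) · v² = u;   u · u = e, giving e as required.

Answer: uvuv²u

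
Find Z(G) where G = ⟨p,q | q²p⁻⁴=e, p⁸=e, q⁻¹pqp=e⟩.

An element z ∈ Z(G) iff z commutes with every generator.
For example p⁴ is central: (p⁴)·p = p⁵ = p·(p⁴); (p⁴)·q = q⁻¹ = q·(p⁴).
Whereas p ∉ Z(G) since p·q = pq ≠ p³q⁻¹ = q·p.
Checking each of the 16 elements this way gives Z(G) = {e, p⁴}, of order 2.

Answer: {e, p⁴}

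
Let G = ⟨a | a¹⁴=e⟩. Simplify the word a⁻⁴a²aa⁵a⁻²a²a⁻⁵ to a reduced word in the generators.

Multiply left to right, reducing at each step:
  (a¹⁰) · a² = a¹²
  (a¹²) · a = a¹³
  (a¹³) · a⁵ = a⁴
  (a⁴) · a⁻² = a²
  (a²) · a² = a⁴
  (a⁴) · a⁻⁵ = a¹³

Answer: a¹³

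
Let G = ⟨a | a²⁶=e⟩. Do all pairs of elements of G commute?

G has a single generator, so G is cyclic and hence abelian.

Answer: Yes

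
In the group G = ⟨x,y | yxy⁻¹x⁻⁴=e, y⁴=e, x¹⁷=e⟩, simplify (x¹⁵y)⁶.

Compute successive powers of (x¹⁵y), reducing at each step:
  (x¹⁵y)²: (x¹⁵y) · x¹⁵ = x⁷y;   (x⁷y) · y = x⁷y²
  (x¹⁵y)³: (x⁷y²) · x¹⁵ = x⁹y²;   (x⁹y²) · y = x⁹y³
  (x¹⁵y)⁴: (x⁹y³) · x¹⁵ = y³;   (y³) · y = e
  (x¹⁵y)⁵: e · x¹⁵ = x¹⁵;   (x¹⁵) · y = x¹⁵y
  (x¹⁵y)⁶: (x¹⁵y) · x¹⁵ = x⁷y;   (x⁷y) · y = x⁷y²

Answer: x⁷y²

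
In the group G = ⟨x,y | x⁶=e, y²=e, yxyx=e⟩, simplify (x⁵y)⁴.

Compute successive powers of (x⁵y), reducing at each step:
  (x⁵y)²: (x⁵y) · x⁵ = y;   y · y = e
  (x⁵y)³: e · x⁵ = x⁵;   (x⁵) · y = x⁵y
  (x⁵y)⁴: (x⁵y) · x⁵ = y;   y · y = e

Answer: e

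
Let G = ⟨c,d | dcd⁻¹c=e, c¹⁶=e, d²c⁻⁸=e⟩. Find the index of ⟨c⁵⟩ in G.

First find ord(c⁵) by computing successive powers:
  (c⁵)¹ = c⁵, (c⁵)² = c¹⁰, (c⁵)³ = c¹⁵, (c⁵)⁴ = c⁴, (c⁵)⁵ = c⁹, (c⁵)⁶ = c¹⁴, (c⁵)⁷ = c³, (c⁵)⁸ = c⁸, (c⁵)⁹ = c¹³, (c⁵)¹⁰ = c², (c⁵)¹¹ = c⁷, (c⁵)¹² = c¹², (c⁵)¹³ = c, (c⁵)¹⁴ = c⁶, (c⁵)¹⁵ = c¹¹, (c⁵)¹⁶ = e.
So |⟨c⁵⟩| = ord(c⁵) = 16. With |G| = 32, by Lagrange [G : ⟨c⁵⟩] = 32/16 = 2.

Answer: 2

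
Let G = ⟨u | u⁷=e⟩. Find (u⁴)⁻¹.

The order of (u⁴) is 7 (smallest k with (u⁴)ᵏ = e), so (u⁴)⁻¹ = (u⁴)⁶ = u³.
Check: (u⁴) · (u³) → (u⁴) · u³ = e, giving e as required.

Answer: u³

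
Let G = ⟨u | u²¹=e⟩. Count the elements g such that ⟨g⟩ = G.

G is cyclic of order 21. An element generates G iff its order is 21, and a cyclic group of order 21 has exactly φ(21) = 12 such elements.

Answer: 12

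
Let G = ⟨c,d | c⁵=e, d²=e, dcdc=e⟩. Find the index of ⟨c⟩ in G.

First find ord(c) by computing successive powers:
  c¹ = c, c² = c², c³ = c³, c⁴ = c⁴, c⁵ = e.
So |⟨c⟩| = ord(c) = 5. With |G| = 10, by Lagrange [G : ⟨c⟩] = 10/5 = 2.

Answer: 2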